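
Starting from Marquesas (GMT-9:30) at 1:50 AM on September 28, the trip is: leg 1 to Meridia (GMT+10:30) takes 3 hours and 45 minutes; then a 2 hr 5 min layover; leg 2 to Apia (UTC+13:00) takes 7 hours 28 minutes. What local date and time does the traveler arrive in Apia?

1:38 PM on September 29

Convert departure to UTC: 1:50 AM + 9:30 = 11:20 AM UTC on Sep 28.
Add 3 hours and 45 minutes leg 1 → 3:05 PM UTC.
Add 2 hours 5 minutes layover in Meridia → 5:10 PM UTC.
Add 7 hours 28 minutes leg 2 → 12:38 AM UTC (Sep 29).
Apia is UTC+13:00, so local arrival = 12:38 AM + 13:00 = 1:38 PM on Sep 29.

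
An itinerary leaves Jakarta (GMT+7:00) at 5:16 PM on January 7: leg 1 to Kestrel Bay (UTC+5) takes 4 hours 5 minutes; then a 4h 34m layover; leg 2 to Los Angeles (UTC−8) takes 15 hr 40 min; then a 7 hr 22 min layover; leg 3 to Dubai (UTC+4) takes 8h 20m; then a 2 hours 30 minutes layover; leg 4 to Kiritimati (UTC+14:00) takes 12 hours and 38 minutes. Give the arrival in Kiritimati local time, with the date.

7:25 AM on Jan 10

Convert departure to UTC: 5:16 PM − 7:00 = 10:16 AM UTC on Jan 7.
Add 4 hours and 5 minutes leg 1 → 2:21 PM UTC.
Add 4 hours and 34 minutes layover in Kestrel Bay → 6:55 PM UTC.
Add 15 hours and 40 minutes leg 2 → 10:35 AM UTC (Jan 8).
Add 7 hours and 22 minutes layover in Los Angeles → 5:57 PM UTC.
Add 8 hours 20 minutes leg 3 → 2:17 AM UTC (Jan 9).
Add 2 hours and 30 minutes layover in Dubai → 4:47 AM UTC.
Add 12 hours 38 minutes leg 4 → 5:25 PM UTC.
Kiritimati is UTC+14:00, so local arrival = 5:25 PM + 14:00 = 7:25 AM on Jan 10.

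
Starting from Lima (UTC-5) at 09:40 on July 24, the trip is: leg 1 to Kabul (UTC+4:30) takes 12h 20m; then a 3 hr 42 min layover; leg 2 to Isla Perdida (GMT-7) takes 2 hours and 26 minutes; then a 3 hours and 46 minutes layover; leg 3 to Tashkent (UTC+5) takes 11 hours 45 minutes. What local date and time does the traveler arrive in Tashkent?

05:39 on July 26

Convert departure to UTC: 09:40 + 5:00 = 14:40 UTC on Jul 24.
Add 12 hours 20 minutes leg 1 → 03:00 UTC (Jul 25).
Add 3 hours 42 minutes layover in Kabul → 06:42 UTC.
Add 2 hours 26 minutes leg 2 → 09:08 UTC.
Add 3 hours and 46 minutes layover in Isla Perdida → 12:54 UTC.
Add 11 hours 45 minutes leg 3 → 00:39 UTC (Jul 26).
Tashkent is UTC+5:00, so local arrival = 00:39 + 5:00 = 05:39 on Jul 26.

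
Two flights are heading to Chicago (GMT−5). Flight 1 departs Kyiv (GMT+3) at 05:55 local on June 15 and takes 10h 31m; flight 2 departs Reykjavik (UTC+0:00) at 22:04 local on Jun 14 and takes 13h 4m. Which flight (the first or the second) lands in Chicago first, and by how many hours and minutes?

the second, by 2 hours 18 minutes

Flight 1 in UTC: 05:55 − 3:00 = 02:55 on Jun 15.
+10 hours and 31 minutes → arrive 13:26 UTC on Jun 15.
Flight 2 departs at 22:04 UTC (Jun 14).
+13 hours 4 minutes → arrive 11:08 UTC on Jun 15.
Flight 2 lands earlier by 2 hours 18 minutes.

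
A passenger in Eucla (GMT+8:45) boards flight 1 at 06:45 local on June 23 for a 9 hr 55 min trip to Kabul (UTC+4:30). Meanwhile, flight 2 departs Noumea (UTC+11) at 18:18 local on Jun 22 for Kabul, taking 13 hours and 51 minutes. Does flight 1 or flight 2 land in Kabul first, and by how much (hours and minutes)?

the second, by 10 hours 46 minutes

Flight 1 in UTC: 06:45 − 8:45 = 22:00 on Jun 22.
+9 hours and 55 minutes → arrive 07:55 UTC on Jun 23.
Flight 2 in UTC: 18:18 − 11:00 = 07:18 on Jun 22.
+13 hours 51 minutes → arrive 21:09 UTC on Jun 22.
Flight 2 lands earlier by 10 hours 46 minutes.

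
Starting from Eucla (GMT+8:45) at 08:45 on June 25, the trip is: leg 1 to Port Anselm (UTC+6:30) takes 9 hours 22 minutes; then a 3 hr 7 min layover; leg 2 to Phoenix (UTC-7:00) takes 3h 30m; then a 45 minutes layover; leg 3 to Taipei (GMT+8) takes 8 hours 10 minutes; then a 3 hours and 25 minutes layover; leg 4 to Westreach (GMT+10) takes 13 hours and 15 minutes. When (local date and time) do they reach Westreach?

Convert departure to UTC: 08:45 − 8:45 = 00:00 UTC on Jun 25.
Add 9 hours 22 minutes leg 1 → 09:22 UTC.
Add 3 hours 7 minutes layover in Port Anselm → 12:29 UTC.
Add 3 hours 30 minutes leg 2 → 15:59 UTC.
Add 45 minutes layover in Phoenix → 16:44 UTC.
Add 8 hours and 10 minutes leg 3 → 00:54 UTC (Jun 26).
Add 3 hours 25 minutes layover in Taipei → 04:19 UTC.
Add 13 hours and 15 minutes leg 4 → 17:34 UTC.
Westreach is UTC+10:00, so local arrival = 17:34 + 10:00 = 03:34 on Jun 27.

03:34 on June 27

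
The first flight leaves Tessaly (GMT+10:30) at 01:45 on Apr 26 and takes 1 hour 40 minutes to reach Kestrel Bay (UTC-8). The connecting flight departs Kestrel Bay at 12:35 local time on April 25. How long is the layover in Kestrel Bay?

Convert departure to UTC: 01:45 − 10:30 = 15:15 UTC on Apr 25.
Add 1 hour 40 minutes flight time → 16:55 UTC.
Kestrel Bay is UTC−8:00, so local arrival = 16:55 − 8:00 = 08:55 on Apr 25.
Layover = 12:35 − 08:55 = 3 hours 40 minutes.

3 hours 40 minutes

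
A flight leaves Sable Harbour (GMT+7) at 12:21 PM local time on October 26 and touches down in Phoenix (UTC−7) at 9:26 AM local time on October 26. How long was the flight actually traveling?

Departure in UTC: 12:21 PM − 7:00 = 5:21 AM on Oct 26.
Arrival in UTC: 9:26 AM + 7:00 = 4:26 PM on Oct 26.
Elapsed = 4:26 PM − 5:21 AM = 11 hours 5 minutes.

11 hours 5 minutes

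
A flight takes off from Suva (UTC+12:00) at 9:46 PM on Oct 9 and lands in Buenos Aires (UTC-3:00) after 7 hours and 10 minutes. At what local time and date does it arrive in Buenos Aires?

Convert departure to UTC: 9:46 PM − 12:00 = 9:46 AM UTC on Oct 9.
Add 7 hours and 10 minutes travel time → 4:56 PM UTC.
Buenos Aires is UTC−3:00, so local arrival = 4:56 PM − 3:00 = 1:56 PM on Oct 9.

1:56 PM on October 9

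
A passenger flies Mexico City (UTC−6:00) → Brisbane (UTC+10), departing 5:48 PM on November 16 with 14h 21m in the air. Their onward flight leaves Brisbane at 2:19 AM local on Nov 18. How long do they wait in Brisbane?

Convert departure to UTC: 5:48 PM + 6:00 = 11:48 PM UTC on Nov 16.
Add 14 hours and 21 minutes flight time → 2:09 PM UTC (Nov 17).
Brisbane is UTC+10:00, so local arrival = 2:09 PM + 10:00 = 12:09 AM on Nov 18.
Layover = 2:19 AM − 12:09 AM = 2 hours 10 minutes.

2 hours 10 minutes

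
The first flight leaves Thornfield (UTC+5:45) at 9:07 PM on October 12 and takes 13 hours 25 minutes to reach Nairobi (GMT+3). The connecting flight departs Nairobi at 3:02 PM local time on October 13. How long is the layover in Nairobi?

Convert departure to UTC: 9:07 PM − 5:45 = 3:22 PM UTC on Oct 12.
Add 13 hours 25 minutes flight time → 4:47 AM UTC (Oct 13).
Nairobi is UTC+3:00, so local arrival = 4:47 AM + 3:00 = 7:47 AM on Oct 13.
Layover = 3:02 PM − 7:47 AM = 7 hours 15 minutes.

7 hours 15 minutes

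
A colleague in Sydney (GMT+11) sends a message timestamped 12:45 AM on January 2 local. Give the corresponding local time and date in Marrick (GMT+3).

4:45 PM on Jan 1

Marrick is 8:00 behind Sydney.
Shift by the zone difference: 12:45 AM − 8:00 = 4:45 PM on Jan 1 in Marrick.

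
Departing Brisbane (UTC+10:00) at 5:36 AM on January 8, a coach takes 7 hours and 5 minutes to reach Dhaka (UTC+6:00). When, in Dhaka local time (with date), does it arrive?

Convert departure to UTC: 5:36 AM − 10:00 = 7:36 PM UTC on Jan 7.
Add 7 hours and 5 minutes travel time → 2:41 AM UTC (Jan 8).
Dhaka is UTC+6:00, so local arrival = 2:41 AM + 6:00 = 8:41 AM on Jan 8.

8:41 AM on January 8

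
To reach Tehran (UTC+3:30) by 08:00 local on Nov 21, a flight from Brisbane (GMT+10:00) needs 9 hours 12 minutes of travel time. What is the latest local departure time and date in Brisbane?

05:18 on November 21

Target arrival in UTC: 08:00 − 3:30 = 04:30 on Nov 21.
Subtract 9 hours 12 minutes → departure 19:18 UTC on Nov 20.
Brisbane is UTC+10:00: 19:18 + 10:00 = 05:18 on Nov 21.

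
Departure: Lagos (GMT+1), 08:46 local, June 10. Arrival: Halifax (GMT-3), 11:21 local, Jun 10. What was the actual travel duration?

6 hours 35 minutes

Departure in UTC: 08:46 − 1:00 = 07:46 on Jun 10.
Arrival in UTC: 11:21 + 3:00 = 14:21 on Jun 10.
Elapsed = 14:21 − 07:46 = 6 hours 35 minutes.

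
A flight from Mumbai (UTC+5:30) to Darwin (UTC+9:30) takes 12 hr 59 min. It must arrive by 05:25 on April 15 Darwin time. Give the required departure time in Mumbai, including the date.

12:26 on April 14

Target arrival in UTC: 05:25 − 9:30 = 19:55 on Apr 14.
Subtract 12 hours 59 minutes → departure 06:56 UTC on Apr 14.
Mumbai is UTC+5:30: 06:56 + 5:30 = 12:26 on Apr 14.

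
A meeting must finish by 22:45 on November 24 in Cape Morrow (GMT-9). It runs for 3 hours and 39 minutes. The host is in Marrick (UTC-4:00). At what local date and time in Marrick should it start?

00:06 on Nov 25

Target end time in UTC: 22:45 + 9:00 = 07:45 on Nov 25.
Subtract 3 hours 39 minutes → start 04:06 UTC on Nov 25.
Marrick is UTC−4:00: 04:06 − 4:00 = 00:06 on Nov 25.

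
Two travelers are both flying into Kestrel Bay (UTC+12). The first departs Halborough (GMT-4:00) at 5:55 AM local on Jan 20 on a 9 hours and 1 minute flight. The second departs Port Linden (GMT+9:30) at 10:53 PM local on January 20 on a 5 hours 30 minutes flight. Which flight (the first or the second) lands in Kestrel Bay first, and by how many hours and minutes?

Flight 1 in UTC: 5:55 AM + 4:00 = 9:55 AM on Jan 20.
+9 hours 1 minute → arrive 6:56 PM UTC on Jan 20.
Flight 2 in UTC: 10:53 PM − 9:30 = 1:23 PM on Jan 20.
+5 hours and 30 minutes → arrive 6:53 PM UTC on Jan 20.
Flight 2 lands earlier by 3 minutes.

the second, by 3 minutes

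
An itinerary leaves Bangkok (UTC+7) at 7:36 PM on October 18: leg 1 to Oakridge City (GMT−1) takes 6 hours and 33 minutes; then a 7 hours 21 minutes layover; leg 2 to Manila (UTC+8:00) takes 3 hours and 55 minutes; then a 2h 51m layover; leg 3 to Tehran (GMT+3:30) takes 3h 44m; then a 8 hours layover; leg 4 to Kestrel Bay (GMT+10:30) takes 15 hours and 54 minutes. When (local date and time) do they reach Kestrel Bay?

11:24 PM on Oct 20

Convert departure to UTC: 7:36 PM − 7:00 = 12:36 PM UTC on Oct 18.
Add 6 hours 33 minutes leg 1 → 7:09 PM UTC.
Add 7 hours and 21 minutes layover in Oakridge City → 2:30 AM UTC (Oct 19).
Add 3 hours 55 minutes leg 2 → 6:25 AM UTC.
Add 2 hours 51 minutes layover in Manila → 9:16 AM UTC.
Add 3 hours 44 minutes leg 3 → 1:00 PM UTC.
Add 8 hours layover in Tehran → 9:00 PM UTC.
Add 15 hours and 54 minutes leg 4 → 12:54 PM UTC (Oct 20).
Kestrel Bay is UTC+10:30, so local arrival = 12:54 PM + 10:30 = 11:24 PM on Oct 20.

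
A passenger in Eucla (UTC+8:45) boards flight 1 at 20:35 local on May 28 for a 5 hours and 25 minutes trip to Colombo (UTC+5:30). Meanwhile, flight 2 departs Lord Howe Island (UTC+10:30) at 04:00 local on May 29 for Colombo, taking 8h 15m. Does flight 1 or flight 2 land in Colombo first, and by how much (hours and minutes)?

the first, by 8 hours 30 minutes

Flight 1 in UTC: 20:35 − 8:45 = 11:50 on May 28.
+5 hours and 25 minutes → arrive 17:15 UTC on May 28.
Flight 2 in UTC: 04:00 − 10:30 = 17:30 on May 28.
+8 hours 15 minutes → arrive 01:45 UTC on May 29.
Flight 1 lands earlier by 8 hours 30 minutes.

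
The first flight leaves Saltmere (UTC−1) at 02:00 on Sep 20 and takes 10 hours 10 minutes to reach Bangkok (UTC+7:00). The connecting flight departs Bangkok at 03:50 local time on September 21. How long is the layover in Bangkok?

7 hours 40 minutes

Convert departure to UTC: 02:00 + 1:00 = 03:00 UTC on Sep 20.
Add 10 hours and 10 minutes flight time → 13:10 UTC.
Bangkok is UTC+7:00, so local arrival = 13:10 + 7:00 = 20:10 on Sep 20.
Layover = 03:50 − 20:10 (+1 day) = 7 hours 40 minutes.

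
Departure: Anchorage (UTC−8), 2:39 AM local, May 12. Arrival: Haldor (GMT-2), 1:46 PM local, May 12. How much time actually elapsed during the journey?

Departure in UTC: 2:39 AM + 8:00 = 10:39 AM on May 12.
Arrival in UTC: 1:46 PM + 2:00 = 3:46 PM on May 12.
Elapsed = 3:46 PM − 10:39 AM = 5 hours 7 minutes.

5 hours 7 minutes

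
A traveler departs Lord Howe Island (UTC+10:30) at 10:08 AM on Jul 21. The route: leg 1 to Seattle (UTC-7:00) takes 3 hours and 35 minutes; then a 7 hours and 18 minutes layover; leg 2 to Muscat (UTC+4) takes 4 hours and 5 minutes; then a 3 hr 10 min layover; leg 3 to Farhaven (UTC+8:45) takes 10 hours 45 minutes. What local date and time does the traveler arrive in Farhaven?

Convert departure to UTC: 10:08 AM − 10:30 = 11:38 PM UTC on Jul 20.
Add 3 hours and 35 minutes leg 1 → 3:13 AM UTC (Jul 21).
Add 7 hours 18 minutes layover in Seattle → 10:31 AM UTC.
Add 4 hours 5 minutes leg 2 → 2:36 PM UTC.
Add 3 hours 10 minutes layover in Muscat → 5:46 PM UTC.
Add 10 hours 45 minutes leg 3 → 4:31 AM UTC (Jul 22).
Farhaven is UTC+8:45, so local arrival = 4:31 AM + 8:45 = 1:16 PM on Jul 22.

1:16 PM on July 22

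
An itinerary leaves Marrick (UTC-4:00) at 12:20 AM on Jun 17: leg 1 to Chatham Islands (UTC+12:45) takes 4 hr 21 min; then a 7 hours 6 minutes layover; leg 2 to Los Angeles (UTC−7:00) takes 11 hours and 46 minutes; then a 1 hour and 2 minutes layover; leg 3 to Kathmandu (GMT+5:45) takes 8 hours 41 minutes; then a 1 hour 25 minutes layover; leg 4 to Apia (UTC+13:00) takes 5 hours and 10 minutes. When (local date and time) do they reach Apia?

8:51 AM on June 19

Convert departure to UTC: 12:20 AM + 4:00 = 4:20 AM UTC on Jun 17.
Add 4 hours 21 minutes leg 1 → 8:41 AM UTC.
Add 7 hours 6 minutes layover in Chatham Islands → 3:47 PM UTC.
Add 11 hours and 46 minutes leg 2 → 3:33 AM UTC (Jun 18).
Add 1 hour 2 minutes layover in Los Angeles → 4:35 AM UTC.
Add 8 hours 41 minutes leg 3 → 1:16 PM UTC.
Add 1 hour and 25 minutes layover in Kathmandu → 2:41 PM UTC.
Add 5 hours 10 minutes leg 4 → 7:51 PM UTC.
Apia is UTC+13:00, so local arrival = 7:51 PM + 13:00 = 8:51 AM on Jun 19.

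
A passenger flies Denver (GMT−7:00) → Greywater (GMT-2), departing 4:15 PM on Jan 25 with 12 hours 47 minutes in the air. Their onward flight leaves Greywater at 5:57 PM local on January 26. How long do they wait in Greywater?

Convert departure to UTC: 4:15 PM + 7:00 = 11:15 PM UTC on Jan 25.
Add 12 hours and 47 minutes flight time → 12:02 PM UTC (Jan 26).
Greywater is UTC−2:00, so local arrival = 12:02 PM − 2:00 = 10:02 AM on Jan 26.
Layover = 5:57 PM − 10:02 AM = 7 hours 55 minutes.

7 hours 55 minutes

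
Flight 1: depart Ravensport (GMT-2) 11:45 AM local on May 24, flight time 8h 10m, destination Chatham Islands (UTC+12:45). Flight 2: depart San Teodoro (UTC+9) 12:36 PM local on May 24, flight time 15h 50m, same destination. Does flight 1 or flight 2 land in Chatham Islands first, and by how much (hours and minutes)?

Flight 1 in UTC: 11:45 AM + 2:00 = 1:45 PM on May 24.
+8 hours and 10 minutes → arrive 9:55 PM UTC on May 24.
Flight 2 in UTC: 12:36 PM − 9:00 = 3:36 AM on May 24.
+15 hours and 50 minutes → arrive 7:26 PM UTC on May 24.
Flight 2 lands earlier by 2 hours 29 minutes.

the second, by 2 hours 29 minutes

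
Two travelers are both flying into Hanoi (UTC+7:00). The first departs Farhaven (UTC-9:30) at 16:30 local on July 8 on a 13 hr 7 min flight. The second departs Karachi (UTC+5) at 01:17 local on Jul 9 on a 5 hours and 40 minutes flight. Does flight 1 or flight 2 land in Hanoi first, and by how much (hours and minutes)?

Flight 1 in UTC: 16:30 + 9:30 = 02:00 on Jul 9.
+13 hours and 7 minutes → arrive 15:07 UTC on Jul 9.
Flight 2 in UTC: 01:17 − 5:00 = 20:17 on Jul 8.
+5 hours 40 minutes → arrive 01:57 UTC on Jul 9.
Flight 2 lands earlier by 13 hours 10 minutes.

the second, by 13 hours 10 minutes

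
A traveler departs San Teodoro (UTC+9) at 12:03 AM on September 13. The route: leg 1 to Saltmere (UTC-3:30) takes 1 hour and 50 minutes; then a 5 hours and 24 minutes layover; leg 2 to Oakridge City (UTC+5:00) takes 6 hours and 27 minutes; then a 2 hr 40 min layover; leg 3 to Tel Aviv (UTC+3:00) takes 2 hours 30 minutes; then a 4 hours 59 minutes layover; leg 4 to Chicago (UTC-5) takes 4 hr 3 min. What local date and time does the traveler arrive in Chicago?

Convert departure to UTC: 12:03 AM − 9:00 = 3:03 PM UTC on Sep 12.
Add 1 hour and 50 minutes leg 1 → 4:53 PM UTC.
Add 5 hours and 24 minutes layover in Saltmere → 10:17 PM UTC.
Add 6 hours and 27 minutes leg 2 → 4:44 AM UTC (Sep 13).
Add 2 hours and 40 minutes layover in Oakridge City → 7:24 AM UTC.
Add 2 hours 30 minutes leg 3 → 9:54 AM UTC.
Add 4 hours and 59 minutes layover in Tel Aviv → 2:53 PM UTC.
Add 4 hours 3 minutes leg 4 → 6:56 PM UTC.
Chicago is UTC−5:00, so local arrival = 6:56 PM − 5:00 = 1:56 PM on Sep 13.

1:56 PM on September 13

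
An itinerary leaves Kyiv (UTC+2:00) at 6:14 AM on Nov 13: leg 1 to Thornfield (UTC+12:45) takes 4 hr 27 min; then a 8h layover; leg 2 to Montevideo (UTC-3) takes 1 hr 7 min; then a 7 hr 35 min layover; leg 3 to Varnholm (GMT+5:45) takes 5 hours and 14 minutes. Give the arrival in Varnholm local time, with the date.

12:22 PM on November 14

Convert departure to UTC: 6:14 AM − 2:00 = 4:14 AM UTC on Nov 13.
Add 4 hours and 27 minutes leg 1 → 8:41 AM UTC.
Add 8 hours layover in Thornfield → 4:41 PM UTC.
Add 1 hour 7 minutes leg 2 → 5:48 PM UTC.
Add 7 hours 35 minutes layover in Montevideo → 1:23 AM UTC (Nov 14).
Add 5 hours and 14 minutes leg 3 → 6:37 AM UTC.
Varnholm is UTC+5:45, so local arrival = 6:37 AM + 5:45 = 12:22 PM on Nov 14.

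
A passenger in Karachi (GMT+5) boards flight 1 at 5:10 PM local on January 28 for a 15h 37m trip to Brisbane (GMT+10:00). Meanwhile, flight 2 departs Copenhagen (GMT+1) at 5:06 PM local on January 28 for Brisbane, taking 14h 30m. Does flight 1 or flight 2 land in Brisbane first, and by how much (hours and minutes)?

the first, by 2 hours 49 minutes

Flight 1 in UTC: 5:10 PM − 5:00 = 12:10 PM on Jan 28.
+15 hours and 37 minutes → arrive 3:47 AM UTC on Jan 29.
Flight 2 in UTC: 5:06 PM − 1:00 = 4:06 PM on Jan 28.
+14 hours and 30 minutes → arrive 6:36 AM UTC on Jan 29.
Flight 1 lands earlier by 2 hours 49 minutes.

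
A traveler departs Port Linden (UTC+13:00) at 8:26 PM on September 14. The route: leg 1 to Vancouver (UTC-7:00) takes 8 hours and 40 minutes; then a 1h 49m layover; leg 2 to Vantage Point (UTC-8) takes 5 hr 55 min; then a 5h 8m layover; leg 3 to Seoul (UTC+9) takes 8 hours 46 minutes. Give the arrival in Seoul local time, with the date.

10:44 PM on September 15

Convert departure to UTC: 8:26 PM − 13:00 = 7:26 AM UTC on Sep 14.
Add 8 hours and 40 minutes leg 1 → 4:06 PM UTC.
Add 1 hour 49 minutes layover in Vancouver → 5:55 PM UTC.
Add 5 hours and 55 minutes leg 2 → 11:50 PM UTC.
Add 5 hours 8 minutes layover in Vantage Point → 4:58 AM UTC (Sep 15).
Add 8 hours 46 minutes leg 3 → 1:44 PM UTC.
Seoul is UTC+9:00, so local arrival = 1:44 PM + 9:00 = 10:44 PM on Sep 15.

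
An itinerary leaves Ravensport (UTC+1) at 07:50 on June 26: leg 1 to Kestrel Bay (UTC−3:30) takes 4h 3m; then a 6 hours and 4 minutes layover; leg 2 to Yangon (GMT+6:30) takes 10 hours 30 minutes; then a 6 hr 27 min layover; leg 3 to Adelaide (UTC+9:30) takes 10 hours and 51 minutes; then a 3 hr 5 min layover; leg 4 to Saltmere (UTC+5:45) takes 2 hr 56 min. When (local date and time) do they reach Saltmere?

08:31 on Jun 28

Convert departure to UTC: 07:50 − 1:00 = 06:50 UTC on Jun 26.
Add 4 hours and 3 minutes leg 1 → 10:53 UTC.
Add 6 hours 4 minutes layover in Kestrel Bay → 16:57 UTC.
Add 10 hours 30 minutes leg 2 → 03:27 UTC (Jun 27).
Add 6 hours and 27 minutes layover in Yangon → 09:54 UTC.
Add 10 hours and 51 minutes leg 3 → 20:45 UTC.
Add 3 hours and 5 minutes layover in Adelaide → 23:50 UTC.
Add 2 hours and 56 minutes leg 4 → 02:46 UTC (Jun 28).
Saltmere is UTC+5:45, so local arrival = 02:46 + 5:45 = 08:31 on Jun 28.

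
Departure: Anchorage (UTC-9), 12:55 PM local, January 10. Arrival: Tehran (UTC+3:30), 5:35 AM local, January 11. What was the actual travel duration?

4 hours 10 minutes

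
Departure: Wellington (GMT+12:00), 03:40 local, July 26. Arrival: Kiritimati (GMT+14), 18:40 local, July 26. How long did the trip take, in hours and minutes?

Departure in UTC: 03:40 − 12:00 = 15:40 on Jul 25.
Arrival in UTC: 18:40 − 14:00 = 04:40 on Jul 26.
Elapsed = 04:40 − 15:40 (+1 day) = 13 hours.

13 hours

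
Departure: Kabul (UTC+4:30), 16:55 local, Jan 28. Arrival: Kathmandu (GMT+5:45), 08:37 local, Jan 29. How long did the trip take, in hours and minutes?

14 hours 27 minutes

Departure in UTC: 16:55 − 4:30 = 12:25 on Jan 28.
Arrival in UTC: 08:37 − 5:45 = 02:52 on Jan 29.
Elapsed = 02:52 − 12:25 (+1 day) = 14 hours 27 minutes.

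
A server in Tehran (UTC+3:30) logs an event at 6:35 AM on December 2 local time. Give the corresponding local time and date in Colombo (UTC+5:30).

8:35 AM on December 2

In UTC: 6:35 AM − 3:30 = 3:05 AM on Dec 2.
Colombo is UTC+5:30: 3:05 AM + 5:30 = 8:35 AM on Dec 2.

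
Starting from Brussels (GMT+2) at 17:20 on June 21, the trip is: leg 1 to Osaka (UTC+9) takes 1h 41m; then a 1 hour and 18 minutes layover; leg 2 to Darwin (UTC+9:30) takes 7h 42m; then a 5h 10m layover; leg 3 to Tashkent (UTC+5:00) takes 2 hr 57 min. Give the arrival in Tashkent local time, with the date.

15:08 on Jun 22

Convert departure to UTC: 17:20 − 2:00 = 15:20 UTC on Jun 21.
Add 1 hour and 41 minutes leg 1 → 17:01 UTC.
Add 1 hour and 18 minutes layover in Osaka → 18:19 UTC.
Add 7 hours 42 minutes leg 2 → 02:01 UTC (Jun 22).
Add 5 hours and 10 minutes layover in Darwin → 07:11 UTC.
Add 2 hours and 57 minutes leg 3 → 10:08 UTC.
Tashkent is UTC+5:00, so local arrival = 10:08 + 5:00 = 15:08 on Jun 22.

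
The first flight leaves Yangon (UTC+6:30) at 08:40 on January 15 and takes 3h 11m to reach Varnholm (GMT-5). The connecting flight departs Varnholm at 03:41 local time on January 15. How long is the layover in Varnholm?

3 hours 20 minutes

Convert departure to UTC: 08:40 − 6:30 = 02:10 UTC on Jan 15.
Add 3 hours and 11 minutes flight time → 05:21 UTC.
Varnholm is UTC−5:00, so local arrival = 05:21 − 5:00 = 00:21 on Jan 15.
Layover = 03:41 − 00:21 = 3 hours 20 minutes.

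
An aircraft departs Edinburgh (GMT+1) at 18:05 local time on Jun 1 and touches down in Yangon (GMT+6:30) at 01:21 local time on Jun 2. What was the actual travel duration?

1 hour 46 minutes

Yangon is 5:30 ahead of Edinburgh.
Clock-face elapsed time (ignoring zones) is 7 hours 16 minutes.
Actual elapsed = 7 hours 16 minutes − 5:30 = 1 hour 46 minutes.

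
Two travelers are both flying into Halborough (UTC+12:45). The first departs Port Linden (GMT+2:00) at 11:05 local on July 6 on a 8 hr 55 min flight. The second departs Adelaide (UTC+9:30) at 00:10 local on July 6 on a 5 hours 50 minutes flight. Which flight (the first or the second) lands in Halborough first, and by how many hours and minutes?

the second, by 21 hours 30 minutes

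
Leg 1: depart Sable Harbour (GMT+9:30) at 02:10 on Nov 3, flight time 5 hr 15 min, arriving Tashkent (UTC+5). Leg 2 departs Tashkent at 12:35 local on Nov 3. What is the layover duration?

Convert departure to UTC: 02:10 − 9:30 = 16:40 UTC on Nov 2.
Add 5 hours 15 minutes flight time → 21:55 UTC.
Tashkent is UTC+5:00, so local arrival = 21:55 + 5:00 = 02:55 on Nov 3.
Layover = 12:35 − 02:55 = 9 hours 40 minutes.

9 hours 40 minutes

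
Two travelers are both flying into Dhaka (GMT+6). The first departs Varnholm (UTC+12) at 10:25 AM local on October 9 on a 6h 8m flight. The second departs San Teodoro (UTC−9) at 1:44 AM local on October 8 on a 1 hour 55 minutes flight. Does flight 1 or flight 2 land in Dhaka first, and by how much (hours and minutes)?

Flight 1 in UTC: 10:25 AM − 12:00 = 10:25 PM on Oct 8.
+6 hours 8 minutes → arrive 4:33 AM UTC on Oct 9.
Flight 2 in UTC: 1:44 AM + 9:00 = 10:44 AM on Oct 8.
+1 hour and 55 minutes → arrive 12:39 PM UTC on Oct 8.
Flight 2 lands earlier by 15 hours 54 minutes.

the second, by 15 hours 54 minutes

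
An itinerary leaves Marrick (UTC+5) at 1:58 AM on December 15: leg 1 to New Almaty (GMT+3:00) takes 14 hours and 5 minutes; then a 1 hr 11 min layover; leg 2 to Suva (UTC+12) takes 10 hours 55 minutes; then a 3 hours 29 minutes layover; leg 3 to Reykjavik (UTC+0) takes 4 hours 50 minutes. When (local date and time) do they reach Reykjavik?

Convert departure to UTC: 1:58 AM − 5:00 = 8:58 PM UTC on Dec 14.
Add 14 hours and 5 minutes leg 1 → 11:03 AM UTC (Dec 15).
Add 1 hour 11 minutes layover in New Almaty → 12:14 PM UTC.
Add 10 hours 55 minutes leg 2 → 11:09 PM UTC.
Add 3 hours 29 minutes layover in Suva → 2:38 AM UTC (Dec 16).
Add 4 hours 50 minutes leg 3 → 7:28 AM UTC.
Reykjavik is UTC+0, so local arrival is the same: 7:28 AM on Dec 16.

7:28 AM on December 16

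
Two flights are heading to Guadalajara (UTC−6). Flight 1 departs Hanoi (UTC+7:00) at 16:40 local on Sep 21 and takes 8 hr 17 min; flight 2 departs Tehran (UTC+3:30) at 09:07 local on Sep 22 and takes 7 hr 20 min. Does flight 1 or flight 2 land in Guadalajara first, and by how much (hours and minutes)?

Flight 1 in UTC: 16:40 − 7:00 = 09:40 on Sep 21.
+8 hours and 17 minutes → arrive 17:57 UTC on Sep 21.
Flight 2 in UTC: 09:07 − 3:30 = 05:37 on Sep 22.
+7 hours 20 minutes → arrive 12:57 UTC on Sep 22.
Flight 1 lands earlier by 19 hours.

the first, by 19 hours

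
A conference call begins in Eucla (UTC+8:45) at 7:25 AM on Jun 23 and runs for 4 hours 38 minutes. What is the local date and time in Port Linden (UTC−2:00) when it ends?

1:18 AM on June 23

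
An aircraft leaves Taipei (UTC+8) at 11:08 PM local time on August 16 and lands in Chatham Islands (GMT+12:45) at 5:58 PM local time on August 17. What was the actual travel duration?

14 hours 5 minutes

Departure in UTC: 11:08 PM − 8:00 = 3:08 PM on Aug 16.
Arrival in UTC: 5:58 PM − 12:45 = 5:13 AM on Aug 17.
Elapsed = 5:13 AM − 3:08 PM (+1 day) = 14 hours 5 minutes.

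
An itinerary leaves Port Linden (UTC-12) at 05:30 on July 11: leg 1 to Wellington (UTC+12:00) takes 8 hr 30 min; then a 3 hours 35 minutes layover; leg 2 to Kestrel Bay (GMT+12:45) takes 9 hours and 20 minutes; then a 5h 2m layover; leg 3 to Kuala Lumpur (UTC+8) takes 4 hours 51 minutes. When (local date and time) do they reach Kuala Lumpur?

Convert departure to UTC: 05:30 + 12:00 = 17:30 UTC on Jul 11.
Add 8 hours 30 minutes leg 1 → 02:00 UTC (Jul 12).
Add 3 hours 35 minutes layover in Wellington → 05:35 UTC.
Add 9 hours 20 minutes leg 2 → 14:55 UTC.
Add 5 hours 2 minutes layover in Kestrel Bay → 19:57 UTC.
Add 4 hours and 51 minutes leg 3 → 00:48 UTC (Jul 13).
Kuala Lumpur is UTC+8:00, so local arrival = 00:48 + 8:00 = 08:48 on Jul 13.

08:48 on July 13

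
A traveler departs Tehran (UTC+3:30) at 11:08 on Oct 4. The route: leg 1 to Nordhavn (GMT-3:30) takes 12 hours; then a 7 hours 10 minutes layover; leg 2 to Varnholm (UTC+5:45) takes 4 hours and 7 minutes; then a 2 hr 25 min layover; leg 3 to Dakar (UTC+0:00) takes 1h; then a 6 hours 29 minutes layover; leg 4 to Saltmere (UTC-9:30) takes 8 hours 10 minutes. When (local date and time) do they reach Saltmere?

15:29 on October 5

Convert departure to UTC: 11:08 − 3:30 = 07:38 UTC on Oct 4.
Add 12 hours leg 1 → 19:38 UTC.
Add 7 hours and 10 minutes layover in Nordhavn → 02:48 UTC (Oct 5).
Add 4 hours 7 minutes leg 2 → 06:55 UTC.
Add 2 hours 25 minutes layover in Varnholm → 09:20 UTC.
Add 1 hour leg 3 → 10:20 UTC.
Add 6 hours 29 minutes layover in Dakar → 16:49 UTC.
Add 8 hours and 10 minutes leg 4 → 00:59 UTC (Oct 6).
Saltmere is UTC−9:30, so local arrival = 00:59 − 9:30 = 15:29 on Oct 5.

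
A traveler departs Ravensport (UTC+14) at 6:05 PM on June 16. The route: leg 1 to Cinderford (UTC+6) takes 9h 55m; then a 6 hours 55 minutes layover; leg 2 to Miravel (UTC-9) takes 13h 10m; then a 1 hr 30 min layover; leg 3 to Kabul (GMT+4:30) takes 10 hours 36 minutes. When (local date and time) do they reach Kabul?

Convert departure to UTC: 6:05 PM − 14:00 = 4:05 AM UTC on Jun 16.
Add 9 hours and 55 minutes leg 1 → 2:00 PM UTC.
Add 6 hours and 55 minutes layover in Cinderford → 8:55 PM UTC.
Add 13 hours and 10 minutes leg 2 → 10:05 AM UTC (Jun 17).
Add 1 hour 30 minutes layover in Miravel → 11:35 AM UTC.
Add 10 hours 36 minutes leg 3 → 10:11 PM UTC.
Kabul is UTC+4:30, so local arrival = 10:11 PM + 4:30 = 2:41 AM on Jun 18.

2:41 AM on June 18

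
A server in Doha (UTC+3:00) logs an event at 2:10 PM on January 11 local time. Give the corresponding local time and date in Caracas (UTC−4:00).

7:10 AM on January 11

In UTC: 2:10 PM − 3:00 = 11:10 AM on Jan 11.
Caracas is UTC−4:00: 11:10 AM − 4:00 = 7:10 AM on Jan 11.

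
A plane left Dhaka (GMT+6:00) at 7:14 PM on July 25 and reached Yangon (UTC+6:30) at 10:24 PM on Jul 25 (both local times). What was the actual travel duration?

Departure in UTC: 7:14 PM − 6:00 = 1:14 PM on Jul 25.
Arrival in UTC: 10:24 PM − 6:30 = 3:54 PM on Jul 25.
Elapsed = 3:54 PM − 1:14 PM = 2 hours 40 minutes.

2 hours 40 minutes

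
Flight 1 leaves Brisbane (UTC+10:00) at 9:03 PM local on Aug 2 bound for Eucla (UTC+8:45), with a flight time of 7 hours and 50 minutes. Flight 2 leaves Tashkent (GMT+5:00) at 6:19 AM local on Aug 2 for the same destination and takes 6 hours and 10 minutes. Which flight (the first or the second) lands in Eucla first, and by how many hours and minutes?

Flight 1 in UTC: 9:03 PM − 10:00 = 11:03 AM on Aug 2.
+7 hours and 50 minutes → arrive 6:53 PM UTC on Aug 2.
Flight 2 in UTC: 6:19 AM − 5:00 = 1:19 AM on Aug 2.
+6 hours and 10 minutes → arrive 7:29 AM UTC on Aug 2.
Flight 2 lands earlier by 11 hours 24 minutes.

the second, by 11 hours 24 minutes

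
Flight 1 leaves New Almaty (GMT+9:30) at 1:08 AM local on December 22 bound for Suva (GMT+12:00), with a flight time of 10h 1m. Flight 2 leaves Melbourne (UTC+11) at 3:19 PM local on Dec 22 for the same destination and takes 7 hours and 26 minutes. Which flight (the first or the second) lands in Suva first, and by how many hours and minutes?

Flight 1 in UTC: 1:08 AM − 9:30 = 3:38 PM on Dec 21.
+10 hours and 1 minute → arrive 1:39 AM UTC on Dec 22.
Flight 2 in UTC: 3:19 PM − 11:00 = 4:19 AM on Dec 22.
+7 hours and 26 minutes → arrive 11:45 AM UTC on Dec 22.
Flight 1 lands earlier by 10 hours 6 minutes.

the first, by 10 hours 6 minutes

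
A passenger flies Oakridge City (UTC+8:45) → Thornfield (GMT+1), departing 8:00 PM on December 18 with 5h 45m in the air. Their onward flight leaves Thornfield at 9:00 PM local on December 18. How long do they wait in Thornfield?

Convert departure to UTC: 8:00 PM − 8:45 = 11:15 AM UTC on Dec 18.
Add 5 hours 45 minutes flight time → 5:00 PM UTC.
Thornfield is UTC+1:00, so local arrival = 5:00 PM + 1:00 = 6:00 PM on Dec 18.
Layover = 9:00 PM − 6:00 PM = 3 hours.

3 hours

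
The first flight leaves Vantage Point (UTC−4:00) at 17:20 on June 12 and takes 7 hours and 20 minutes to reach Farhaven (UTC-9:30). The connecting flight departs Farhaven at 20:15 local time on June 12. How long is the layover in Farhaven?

Convert departure to UTC: 17:20 + 4:00 = 21:20 UTC on Jun 12.
Add 7 hours 20 minutes flight time → 04:40 UTC (Jun 13).
Farhaven is UTC−9:30, so local arrival = 04:40 − 9:30 = 19:10 on Jun 12.
Layover = 20:15 − 19:10 = 1 hour 5 minutes.

1 hour 5 minutes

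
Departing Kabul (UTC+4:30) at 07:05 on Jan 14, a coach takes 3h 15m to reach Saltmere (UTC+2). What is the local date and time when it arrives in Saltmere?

Convert departure to UTC: 07:05 − 4:30 = 02:35 UTC on Jan 14.
Add 3 hours and 15 minutes travel time → 05:50 UTC.
Saltmere is UTC+2:00, so local arrival = 05:50 + 2:00 = 07:50 on Jan 14.

07:50 on January 14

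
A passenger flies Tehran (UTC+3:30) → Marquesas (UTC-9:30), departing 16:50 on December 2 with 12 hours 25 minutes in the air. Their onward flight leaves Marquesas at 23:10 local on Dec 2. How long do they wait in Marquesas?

6 hours 55 minutes

Convert departure to UTC: 16:50 − 3:30 = 13:20 UTC on Dec 2.
Add 12 hours 25 minutes flight time → 01:45 UTC (Dec 3).
Marquesas is UTC−9:30, so local arrival = 01:45 − 9:30 = 16:15 on Dec 2.
Layover = 23:10 − 16:15 = 6 hours 55 minutes.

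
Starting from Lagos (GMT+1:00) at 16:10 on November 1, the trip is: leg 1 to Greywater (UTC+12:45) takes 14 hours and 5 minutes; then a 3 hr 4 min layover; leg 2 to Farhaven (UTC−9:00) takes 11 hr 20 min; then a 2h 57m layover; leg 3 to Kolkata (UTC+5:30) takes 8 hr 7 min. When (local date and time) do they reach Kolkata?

12:13 on November 3

Convert departure to UTC: 16:10 − 1:00 = 15:10 UTC on Nov 1.
Add 14 hours 5 minutes leg 1 → 05:15 UTC (Nov 2).
Add 3 hours 4 minutes layover in Greywater → 08:19 UTC.
Add 11 hours 20 minutes leg 2 → 19:39 UTC.
Add 2 hours and 57 minutes layover in Farhaven → 22:36 UTC.
Add 8 hours and 7 minutes leg 3 → 06:43 UTC (Nov 3).
Kolkata is UTC+5:30, so local arrival = 06:43 + 5:30 = 12:13 on Nov 3.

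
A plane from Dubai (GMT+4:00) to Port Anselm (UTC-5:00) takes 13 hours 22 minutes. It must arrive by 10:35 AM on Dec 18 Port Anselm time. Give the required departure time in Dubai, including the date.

6:13 AM on Dec 18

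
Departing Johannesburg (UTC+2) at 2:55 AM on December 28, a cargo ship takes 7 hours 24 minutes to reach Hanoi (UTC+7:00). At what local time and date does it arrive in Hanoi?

Convert departure to UTC: 2:55 AM − 2:00 = 12:55 AM UTC on Dec 28.
Add 7 hours 24 minutes travel time → 8:19 AM UTC.
Hanoi is UTC+7:00, so local arrival = 8:19 AM + 7:00 = 3:19 PM on Dec 28.

3:19 PM on Dec 28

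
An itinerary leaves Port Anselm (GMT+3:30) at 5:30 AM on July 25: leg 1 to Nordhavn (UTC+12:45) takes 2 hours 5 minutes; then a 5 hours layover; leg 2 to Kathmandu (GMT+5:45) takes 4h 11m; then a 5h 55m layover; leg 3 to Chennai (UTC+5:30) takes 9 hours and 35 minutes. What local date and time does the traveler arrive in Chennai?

Convert departure to UTC: 5:30 AM − 3:30 = 2:00 AM UTC on Jul 25.
Add 2 hours 5 minutes leg 1 → 4:05 AM UTC.
Add 5 hours layover in Nordhavn → 9:05 AM UTC.
Add 4 hours 11 minutes leg 2 → 1:16 PM UTC.
Add 5 hours 55 minutes layover in Kathmandu → 7:11 PM UTC.
Add 9 hours and 35 minutes leg 3 → 4:46 AM UTC (Jul 26).
Chennai is UTC+5:30, so local arrival = 4:46 AM + 5:30 = 10:16 AM on Jul 26.

10:16 AM on July 26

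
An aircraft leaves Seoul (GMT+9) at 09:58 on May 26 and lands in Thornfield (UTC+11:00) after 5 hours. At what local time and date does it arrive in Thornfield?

16:58 on May 26

Thornfield is 2:00 ahead of Seoul.
After 5 hours it is 14:58 in Seoul.
Shift by the zone difference: 14:58 + 2:00 = 16:58 on May 26 in Thornfield.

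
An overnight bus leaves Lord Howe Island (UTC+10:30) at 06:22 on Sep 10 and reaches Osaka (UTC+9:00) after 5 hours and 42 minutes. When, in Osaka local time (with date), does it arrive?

Convert departure to UTC: 06:22 − 10:30 = 19:52 UTC on Sep 9.
Add 5 hours and 42 minutes travel time → 01:34 UTC (Sep 10).
Osaka is UTC+9:00, so local arrival = 01:34 + 9:00 = 10:34 on Sep 10.

10:34 on September 10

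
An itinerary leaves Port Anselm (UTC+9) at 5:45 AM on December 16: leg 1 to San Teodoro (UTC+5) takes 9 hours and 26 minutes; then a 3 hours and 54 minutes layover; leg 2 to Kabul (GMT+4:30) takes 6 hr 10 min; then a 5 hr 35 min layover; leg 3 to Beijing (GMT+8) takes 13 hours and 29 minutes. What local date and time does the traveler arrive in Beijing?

Convert departure to UTC: 5:45 AM − 9:00 = 8:45 PM UTC on Dec 15.
Add 9 hours and 26 minutes leg 1 → 6:11 AM UTC (Dec 16).
Add 3 hours and 54 minutes layover in San Teodoro → 10:05 AM UTC.
Add 6 hours 10 minutes leg 2 → 4:15 PM UTC.
Add 5 hours and 35 minutes layover in Kabul → 9:50 PM UTC.
Add 13 hours and 29 minutes leg 3 → 11:19 AM UTC (Dec 17).
Beijing is UTC+8:00, so local arrival = 11:19 AM + 8:00 = 7:19 PM on Dec 17.

7:19 PM on Dec 17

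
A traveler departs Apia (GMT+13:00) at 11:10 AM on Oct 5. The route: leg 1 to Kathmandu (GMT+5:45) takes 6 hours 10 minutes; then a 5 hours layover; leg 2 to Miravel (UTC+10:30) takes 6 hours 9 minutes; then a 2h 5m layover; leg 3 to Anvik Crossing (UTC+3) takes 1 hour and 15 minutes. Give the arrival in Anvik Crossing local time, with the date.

9:49 PM on Oct 5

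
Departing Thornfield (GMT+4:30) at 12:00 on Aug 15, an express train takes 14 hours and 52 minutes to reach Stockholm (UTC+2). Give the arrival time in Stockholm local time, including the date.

Convert departure to UTC: 12:00 − 4:30 = 07:30 UTC on Aug 15.
Add 14 hours and 52 minutes travel time → 22:22 UTC.
Stockholm is UTC+2:00, so local arrival = 22:22 + 2:00 = 00:22 on Aug 16.

00:22 on Aug 16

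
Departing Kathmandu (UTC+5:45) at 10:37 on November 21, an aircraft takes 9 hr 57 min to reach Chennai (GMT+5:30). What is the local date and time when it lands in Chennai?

20:19 on November 21

Convert departure to UTC: 10:37 − 5:45 = 04:52 UTC on Nov 21.
Add 9 hours and 57 minutes travel time → 14:49 UTC.
Chennai is UTC+5:30, so local arrival = 14:49 + 5:30 = 20:19 on Nov 21.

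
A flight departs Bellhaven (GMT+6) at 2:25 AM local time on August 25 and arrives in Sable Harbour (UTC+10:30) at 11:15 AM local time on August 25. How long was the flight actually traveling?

Departure in UTC: 2:25 AM − 6:00 = 8:25 PM on Aug 24.
Arrival in UTC: 11:15 AM − 10:30 = 12:45 AM on Aug 25.
Elapsed = 12:45 AM − 8:25 PM (+1 day) = 4 hours 20 minutes.

4 hours 20 minutes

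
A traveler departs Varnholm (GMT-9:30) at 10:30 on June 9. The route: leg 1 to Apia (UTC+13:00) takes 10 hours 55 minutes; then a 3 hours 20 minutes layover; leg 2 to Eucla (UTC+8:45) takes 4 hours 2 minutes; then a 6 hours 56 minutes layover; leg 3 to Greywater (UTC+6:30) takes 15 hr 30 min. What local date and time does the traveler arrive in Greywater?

Convert departure to UTC: 10:30 + 9:30 = 20:00 UTC on Jun 9.
Add 10 hours 55 minutes leg 1 → 06:55 UTC (Jun 10).
Add 3 hours 20 minutes layover in Apia → 10:15 UTC.
Add 4 hours and 2 minutes leg 2 → 14:17 UTC.
Add 6 hours 56 minutes layover in Eucla → 21:13 UTC.
Add 15 hours 30 minutes leg 3 → 12:43 UTC (Jun 11).
Greywater is UTC+6:30, so local arrival = 12:43 + 6:30 = 19:13 on Jun 11.

19:13 on June 11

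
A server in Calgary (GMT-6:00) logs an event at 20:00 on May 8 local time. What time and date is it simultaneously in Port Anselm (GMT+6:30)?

08:30 on May 9

Port Anselm is 12:30 ahead of Calgary.
Shift by the zone difference: 20:00 + 12:30 = 08:30 on May 9 in Port Anselm.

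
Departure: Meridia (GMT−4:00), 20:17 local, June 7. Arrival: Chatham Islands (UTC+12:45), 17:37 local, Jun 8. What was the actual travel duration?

4 hours 35 minutes

Chatham Islands is 16:45 ahead of Meridia.
Clock-face elapsed time (ignoring zones) is 21 hours 20 minutes.
Actual elapsed = 21 hours 20 minutes − 16:45 = 4 hours 35 minutes.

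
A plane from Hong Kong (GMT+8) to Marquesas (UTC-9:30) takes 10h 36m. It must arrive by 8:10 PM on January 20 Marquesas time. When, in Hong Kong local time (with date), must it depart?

3:04 AM on January 21

Target arrival in UTC: 8:10 PM + 9:30 = 5:40 AM on Jan 21.
Subtract 10 hours and 36 minutes → departure 7:04 PM UTC on Jan 20.
Hong Kong is UTC+8:00: 7:04 PM + 8:00 = 3:04 AM on Jan 21.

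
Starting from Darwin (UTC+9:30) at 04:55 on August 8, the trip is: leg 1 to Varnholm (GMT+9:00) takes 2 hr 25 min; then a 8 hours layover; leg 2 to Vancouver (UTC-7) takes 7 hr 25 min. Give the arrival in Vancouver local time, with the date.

06:15 on August 8

Convert departure to UTC: 04:55 − 9:30 = 19:25 UTC on Aug 7.
Add 2 hours 25 minutes leg 1 → 21:50 UTC.
Add 8 hours layover in Varnholm → 05:50 UTC (Aug 8).
Add 7 hours 25 minutes leg 2 → 13:15 UTC.
Vancouver is UTC−7:00, so local arrival = 13:15 − 7:00 = 06:15 on Aug 8.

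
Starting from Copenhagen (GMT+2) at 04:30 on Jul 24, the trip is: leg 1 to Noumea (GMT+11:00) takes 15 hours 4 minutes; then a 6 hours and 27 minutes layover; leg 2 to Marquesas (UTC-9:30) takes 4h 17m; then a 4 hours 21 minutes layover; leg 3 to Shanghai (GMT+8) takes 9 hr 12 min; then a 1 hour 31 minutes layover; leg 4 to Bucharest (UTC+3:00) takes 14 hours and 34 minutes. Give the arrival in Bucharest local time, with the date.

Convert departure to UTC: 04:30 − 2:00 = 02:30 UTC on Jul 24.
Add 15 hours 4 minutes leg 1 → 17:34 UTC.
Add 6 hours and 27 minutes layover in Noumea → 00:01 UTC (Jul 25).
Add 4 hours 17 minutes leg 2 → 04:18 UTC.
Add 4 hours 21 minutes layover in Marquesas → 08:39 UTC.
Add 9 hours 12 minutes leg 3 → 17:51 UTC.
Add 1 hour and 31 minutes layover in Shanghai → 19:22 UTC.
Add 14 hours 34 minutes leg 4 → 09:56 UTC (Jul 26).
Bucharest is UTC+3:00, so local arrival = 09:56 + 3:00 = 12:56 on Jul 26.

12:56 on Jul 26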